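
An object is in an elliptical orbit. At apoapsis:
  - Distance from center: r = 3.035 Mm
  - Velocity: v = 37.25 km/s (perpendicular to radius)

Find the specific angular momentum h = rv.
r = 3.035 Mm = 3.035 × 10^6 m
v = 37.25 km/s = 37250 m/s
h = rv = 3.035 × 10^6 × 37250 = 1.13054 × 10^11 m²/s ≈ 1.131 × 10^11 m²/s

Final answer: h = 1.131 × 10^11 m²/s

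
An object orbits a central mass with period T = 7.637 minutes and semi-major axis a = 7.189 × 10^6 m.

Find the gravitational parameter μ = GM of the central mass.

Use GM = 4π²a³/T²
T = 7.637 minutes = 458.22 s
a = 7.189 × 10^6 m
a³ = 3.7154 × 10^20 m³
T² = 209966 s²
GM = 4π² × (3.7154 × 10^20) / 209966 = 6.98582 × 10^16 m³/s²
GM ≈ 6.986 × 10^16 m³/s²

Final answer: GM = 6.986 × 10^16 m³/s²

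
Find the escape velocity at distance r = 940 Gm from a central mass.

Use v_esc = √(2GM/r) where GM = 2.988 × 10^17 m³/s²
r = 940 Gm = 9.4 × 10^11 m
GM = 2.988 × 10^17 m³/s²
2GM/r = 2 × (2.988 × 10^17) / (9.4 × 10^11) = 635745 m²/s²
v_esc = √(2GM/r) = 797.336 m/s ≈ 797.3 m/s

Final answer: 797.3 m/s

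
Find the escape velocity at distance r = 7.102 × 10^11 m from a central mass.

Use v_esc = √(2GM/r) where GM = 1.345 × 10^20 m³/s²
r = 7.102 × 10^11 m
GM = 1.345 × 10^20 m³/s²
2GM/r = 2 × (1.345 × 10^20) / (7.102 × 10^11) = 3.78767 × 10^8 m²/s²
v_esc = √(2GM/r) = 19461.9 m/s ≈ 19.46 km/s

Final answer: 19.46 km/s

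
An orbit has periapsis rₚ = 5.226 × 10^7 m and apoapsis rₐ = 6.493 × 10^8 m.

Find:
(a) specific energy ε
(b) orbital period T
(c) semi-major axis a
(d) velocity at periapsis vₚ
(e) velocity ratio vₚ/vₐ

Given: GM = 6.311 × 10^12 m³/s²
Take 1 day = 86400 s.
rₚ = 5.226 × 10^7 m
rₐ = 6.493 × 10^8 m
GM = 6.311 × 10^12 m³/s²
a = (rₚ + rₐ)/2 = 3.5078 × 10^8 m
e = (rₐ − rₚ)/(rₐ + rₚ) = (5.9704 × 10^8) / (7.0156 × 10^8) = 0.851018
(a) 2a = 7.0156 × 10^8 m;  ε = −GM/(2a) = -8995.67 J/kg ≈ -8.996 kJ/kg
(b) a³ = 4.31623 × 10^25 m³;  T = 2π √(a³/GM) = 2π × 2.61519 × 10^6 s = 1.64317 × 10^7 s ≈ 190.2 days
(c) a = 3.5078 × 10^8 m ≈ 3.508 × 10^8 m
(d) vₚ² = GM (2/rₚ − 1/a) = 6.311 × 10^12 × (3.82702 × 10^-8 − 2.85079 × 10^-9) = 223532 m²/s²;  vₚ = 472.792 m/s ≈ 472.8 m/s
(e) vₚ/vₐ = rₐ/rₚ (angular momentum) = (6.493 × 10^8) / (5.226 × 10^7) = 12.4244 ≈ 12.42

Final answer:
(a) specific energy ε = -8.996 kJ/kg
(b) orbital period T = 190.2 days
(c) semi-major axis a = 3.508 × 10^8 m
(d) velocity at periapsis vₚ = 472.8 m/s
(e) velocity ratio vₚ/vₐ = 12.42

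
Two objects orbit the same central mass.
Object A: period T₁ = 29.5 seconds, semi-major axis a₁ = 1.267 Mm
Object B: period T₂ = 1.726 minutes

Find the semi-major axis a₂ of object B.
T₁ = 29.5 seconds
T₂ = 1.726 minutes = 103.56 s
a₁ = 1.267 Mm = 1.267 × 10^6 m
Kepler's third law: (T₂/T₁)² = (a₂/a₁)³  ⇒  a₂ = a₁ (T₂/T₁)^(2/3)
T₂/T₁ = 3.51051
(T₂/T₁)^(2/3) = 2.30983
a₂ = 1.267 × 10^6 m × 2.30983 = 2.92655 × 10^6 m ≈ 2.927 Mm

Final answer: a₂ = 2.927 Mm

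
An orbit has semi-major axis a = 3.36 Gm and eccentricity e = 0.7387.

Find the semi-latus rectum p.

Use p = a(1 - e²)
a = 3.36 Gm = 3.36 × 10^9 m
e = 0.7387,  e² = 0.545678,  1 − e² = 0.454322
p = a(1 − e²) = 3.36 × 10^9 m × 0.454322 = 1.52652 × 10^9 m ≈ 1.527 Gm

Final answer: p = 1.527 Gm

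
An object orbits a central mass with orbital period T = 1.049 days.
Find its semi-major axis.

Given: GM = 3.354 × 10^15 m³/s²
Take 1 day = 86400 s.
T = 1.049 days = 90633.6 s
GM = 3.354 × 10^15 m³/s²
Kepler's third law: a³ = GM T² / (4π²)
T² = 8.21445 × 10^9 s²
a³ = (3.354 × 10^15) × (8.21445 × 10^9) / (4π²) = 6.97882 × 10^23 m³
a = (a³)^(1/3) = 8.87007 × 10^7 m ≈ 88.7 Mm

Final answer: 88.7 Mm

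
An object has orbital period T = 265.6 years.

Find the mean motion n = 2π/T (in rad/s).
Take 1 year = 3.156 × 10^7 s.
T = 265.6 years = 8.38234 × 10^9 s
n = 2π / (8.38234 × 10^9 s) = 7.49574 × 10^-10 rad/s ≈ 7.496 × 10^-10 rad/s

Final answer: n = 7.496 × 10^-10 rad/s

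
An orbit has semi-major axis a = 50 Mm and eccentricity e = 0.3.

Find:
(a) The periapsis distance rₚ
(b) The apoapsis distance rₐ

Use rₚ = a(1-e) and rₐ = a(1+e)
a = 50 Mm = 5 × 10^7 m
e = 0.3:  1 − e = 0.7,  1 + e = 1.3
(a) rₚ = a(1 − e) = 5 × 10^7 m × 0.7 = 3.5 × 10^7 m ≈ 35 Mm
(b) rₐ = a(1 + e) = 5 × 10^7 m × 1.3 = 6.5 × 10^7 m ≈ 65 Mm

Final answer:
(a) rₚ = 35 Mm
(b) rₐ = 65 Mm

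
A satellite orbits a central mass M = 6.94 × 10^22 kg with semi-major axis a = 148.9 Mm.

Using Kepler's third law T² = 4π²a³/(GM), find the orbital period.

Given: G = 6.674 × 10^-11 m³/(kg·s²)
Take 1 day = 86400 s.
M = 6.94 × 10^22 kg
GM = G × M = 6.674 × 10^-11 × 6.94 × 10^22 = 4.63176 × 10^12 m³/s²
a = 148.9 Mm = 1.489 × 10^8 m
a³ = 3.30129 × 10^24 m³
T = 2π √(a³/GM) = 2π √((3.30129 × 10^24) / (4.63176 × 10^12)) = 2π × 844246 s
T = 5.30456 × 10^6 s ≈ 61.4 days

Final answer: 61.4 days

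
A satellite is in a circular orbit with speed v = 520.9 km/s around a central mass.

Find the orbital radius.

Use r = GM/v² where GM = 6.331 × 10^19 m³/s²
v = 520.9 km/s = 520900 m/s
GM = 6.331 × 10^19 m³/s²
v² = 2.71337 × 10^11 m²/s²
r = GM/v² = (6.331 × 10^19) / (2.71337 × 10^11) = 2.33326 × 10^8 m ≈ 2.333 × 10^8 m

Final answer: 2.333 × 10^8 m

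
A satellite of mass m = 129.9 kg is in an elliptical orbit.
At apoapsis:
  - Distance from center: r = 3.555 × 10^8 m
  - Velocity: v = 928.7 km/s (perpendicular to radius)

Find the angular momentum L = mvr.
r = 3.555 × 10^8 m
v = 928.7 km/s = 928700 m/s
vr = 928700 × 3.555 × 10^8 = 3.30153 × 10^14 m²/s
L = m × vr = 129.9 × 3.30153 × 10^14 = 4.28869 × 10^16 kg·m²/s ≈ 4.289 × 10^16 kg·m²/s

Final answer: L = 4.289 × 10^16 kg·m²/s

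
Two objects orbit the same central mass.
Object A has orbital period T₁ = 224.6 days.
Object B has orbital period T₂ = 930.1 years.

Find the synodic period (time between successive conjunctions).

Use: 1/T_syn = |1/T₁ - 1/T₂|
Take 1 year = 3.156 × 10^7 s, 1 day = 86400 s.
T₁ = 224.6 days = 1.94054 × 10^7 s
T₂ = 930.1 years = 2.9354 × 10^10 s
1/T₁ = 5.15319 × 10^-8 s⁻¹
1/T₂ = 3.4067 × 10^-11 s⁻¹
|1/T₁ − 1/T₂| = 5.14979 × 10^-8 s⁻¹
T_syn = 1 / |1/T₁ − 1/T₂| = 1.94183 × 10^7 s ≈ 224.7 days

Final answer: T_syn = 224.7 days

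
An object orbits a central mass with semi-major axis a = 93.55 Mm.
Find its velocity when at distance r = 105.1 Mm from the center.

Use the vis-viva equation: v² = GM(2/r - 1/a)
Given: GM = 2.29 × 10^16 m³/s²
a = 93.55 Mm = 9.355 × 10^7 m
r = 105.1 Mm = 1.051 × 10^8 m
GM = 2.29 × 10^16 m³/s²
2/r − 1/a = 1.90295 × 10^-8 − 1.06895 × 10^-8 = 8.34002 × 10^-9 m⁻¹
v² = GM (2/r − 1/a) = 1.90987 × 10^8 m²/s²
v = 13819.8 m/s ≈ 13.82 km/s

Final answer: 13.82 km/s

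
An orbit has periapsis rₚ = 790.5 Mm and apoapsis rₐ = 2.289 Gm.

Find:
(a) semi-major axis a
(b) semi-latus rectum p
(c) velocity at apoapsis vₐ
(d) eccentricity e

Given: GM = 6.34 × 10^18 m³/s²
rₚ = 790.5 Mm = 7.905 × 10^8 m
rₐ = 2.289 Gm = 2.289 × 10^9 m
GM = 6.34 × 10^18 m³/s²
a = (rₚ + rₐ)/2 = 1.53975 × 10^9 m
e = (rₐ − rₚ)/(rₐ + rₚ) = (1.4985 × 10^9) / (3.0795 × 10^9) = 0.486605
(a) a = 1.53975 × 10^9 m ≈ 1.54 Gm
(b) 1 − e² = 0.763216;  p = a(1 − e²) = 1.53975 × 10^9 × 0.763216 = 1.17516 × 10^9 m ≈ 1.175 Gm
(c) vₐ² = GM (2/rₐ − 1/a) = 6.34 × 10^18 × (8.73744 × 10^-10 − 6.49456 × 10^-10) = 1.42199 × 10^9 m²/s²;  vₐ = 37709.2 m/s ≈ 37.71 km/s
(d) e = 0.486605 ≈ 0.4866

Final answer:
(a) semi-major axis a = 1.54 Gm
(b) semi-latus rectum p = 1.175 Gm
(c) velocity at apoapsis vₐ = 37.71 km/s
(d) eccentricity e = 0.4866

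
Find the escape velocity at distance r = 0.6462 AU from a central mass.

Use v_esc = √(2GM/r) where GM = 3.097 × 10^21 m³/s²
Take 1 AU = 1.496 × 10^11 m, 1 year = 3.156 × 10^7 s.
r = 0.6462 AU = 9.66715 × 10^10 m
GM = 3.097 × 10^21 m³/s²
2GM/r = 2 × (3.097 × 10^21) / (9.66715 × 10^10) = 6.40726 × 10^10 m²/s²
v_esc = √(2GM/r) = 253126 m/s ≈ 53.4 AU/year

Final answer: 53.4 AU/year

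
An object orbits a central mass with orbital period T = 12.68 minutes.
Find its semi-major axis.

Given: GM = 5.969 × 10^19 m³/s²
T = 12.68 minutes = 760.8 s
GM = 5.969 × 10^19 m³/s²
Kepler's third law: a³ = GM T² / (4π²)
T² = 578817 s²
a³ = (5.969 × 10^19) × 578817 / (4π²) = 8.75151 × 10^23 m³
a = (a³)^(1/3) = 9.56521 × 10^7 m ≈ 95.65 Mm

Final answer: 95.65 Mm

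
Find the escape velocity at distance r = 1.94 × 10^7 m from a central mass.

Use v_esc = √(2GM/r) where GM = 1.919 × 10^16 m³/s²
r = 1.94 × 10^7 m
GM = 1.919 × 10^16 m³/s²
2GM/r = 2 × (1.919 × 10^16) / (1.94 × 10^7) = 1.97835 × 10^9 m²/s²
v_esc = √(2GM/r) = 44478.7 m/s ≈ 44.48 km/s

Final answer: 44.48 km/s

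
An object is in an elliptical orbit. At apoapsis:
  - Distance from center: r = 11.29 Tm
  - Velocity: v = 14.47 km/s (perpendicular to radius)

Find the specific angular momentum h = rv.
r = 11.29 Tm = 1.129 × 10^13 m
v = 14.47 km/s = 14470 m/s
h = rv = 1.129 × 10^13 × 14470 = 1.63366 × 10^17 m²/s ≈ 1.634 × 10^17 m²/s

Final answer: h = 1.634 × 10^17 m²/s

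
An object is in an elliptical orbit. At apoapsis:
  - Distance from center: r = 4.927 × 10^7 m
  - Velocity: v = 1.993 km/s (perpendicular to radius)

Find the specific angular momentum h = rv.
r = 4.927 × 10^7 m
v = 1.993 km/s = 1993 m/s
h = rv = 4.927 × 10^7 × 1993 = 9.81951 × 10^10 m²/s ≈ 9.82 × 10^10 m²/s

Final answer: h = 9.82 × 10^10 m²/s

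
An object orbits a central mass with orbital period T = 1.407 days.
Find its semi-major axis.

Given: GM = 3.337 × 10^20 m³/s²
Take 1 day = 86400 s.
T = 1.407 days = 121565 s
GM = 3.337 × 10^20 m³/s²
Kepler's third law: a³ = GM T² / (4π²)
T² = 1.4778 × 10^10 s²
a³ = (3.337 × 10^20) × (1.4778 × 10^10) / (4π²) = 1.24914 × 10^29 m³
a = (a³)^(1/3) = 4.99886 × 10^9 m ≈ 4.999 Gm

Final answer: 4.999 Gm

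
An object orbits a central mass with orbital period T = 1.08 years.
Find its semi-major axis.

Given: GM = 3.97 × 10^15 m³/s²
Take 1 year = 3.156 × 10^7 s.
T = 1.08 years = 3.40848 × 10^7 s
GM = 3.97 × 10^15 m³/s²
Kepler's third law: a³ = GM T² / (4π²)
T² = 1.16177 × 10^15 s²
a³ = (3.97 × 10^15) × (1.16177 × 10^15) / (4π²) = 1.16829 × 10^29 m³
a = (a³)^(1/3) = 4.8886 × 10^9 m ≈ 4.889 Gm

Final answer: 4.889 Gm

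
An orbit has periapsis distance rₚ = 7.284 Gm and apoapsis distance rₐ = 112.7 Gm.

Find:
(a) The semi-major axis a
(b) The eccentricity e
rₚ = 7.284 Gm = 7.284 × 10^9 m
rₐ = 112.7 Gm = 1.127 × 10^11 m
(a) a = (rₚ + rₐ)/2 = 5.9992 × 10^10 m ≈ 59.99 Gm
(b) e = (rₐ − rₚ)/(rₐ + rₚ) = (1.05416 × 10^11) / (1.19984 × 10^11) = 0.878584

Final answer:
(a) a = 59.99 Gm
(b) e = 0.8786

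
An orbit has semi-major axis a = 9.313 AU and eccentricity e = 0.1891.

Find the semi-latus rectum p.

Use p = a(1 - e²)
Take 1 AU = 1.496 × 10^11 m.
a = 9.313 AU = 1.39322 × 10^12 m
e = 0.1891,  e² = 0.0357588,  1 − e² = 0.964241
p = a(1 − e²) = 1.39322 × 10^12 m × 0.964241 = 1.3434 × 10^12 m ≈ 8.98 AU

Final answer: p = 8.98 AU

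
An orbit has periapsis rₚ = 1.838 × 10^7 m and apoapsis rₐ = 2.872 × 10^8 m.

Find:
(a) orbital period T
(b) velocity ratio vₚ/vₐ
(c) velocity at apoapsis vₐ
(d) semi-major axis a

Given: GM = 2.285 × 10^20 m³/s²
rₚ = 1.838 × 10^7 m
rₐ = 2.872 × 10^8 m
GM = 2.285 × 10^20 m³/s²
a = (rₚ + rₐ)/2 = 1.5279 × 10^8 m
e = (rₐ − rₚ)/(rₐ + rₚ) = (2.6882 × 10^8) / (3.0558 × 10^8) = 0.879704
(a) a³ = 3.56685 × 10^24 m³;  T = 2π √(a³/GM) = 2π × 124.939 s = 785.017 s ≈ 13.08 minutes
(b) vₚ/vₐ = rₐ/rₚ (angular momentum) = (2.872 × 10^8) / (1.838 × 10^7) = 15.6257 ≈ 15.63
(c) vₐ² = GM (2/rₐ − 1/a) = 2.285 × 10^20 × (6.96379 × 10^-9 − 6.54493 × 10^-9) = 9.57089 × 10^10 m²/s²;  vₐ = 309369 m/s ≈ 309.4 km/s
(d) a = 1.5279 × 10^8 m ≈ 1.528 × 10^8 m

Final answer:
(a) orbital period T = 13.08 minutes
(b) velocity ratio vₚ/vₐ = 15.63
(c) velocity at apoapsis vₐ = 309.4 km/s
(d) semi-major axis a = 1.528 × 10^8 m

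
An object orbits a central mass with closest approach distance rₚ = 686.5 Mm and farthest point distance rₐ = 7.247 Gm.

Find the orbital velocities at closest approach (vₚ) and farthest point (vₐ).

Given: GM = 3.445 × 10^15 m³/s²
rₚ = 686.5 Mm = 6.865 × 10^8 m
rₐ = 7.247 Gm = 7.247 × 10^9 m
GM = 3.445 × 10^15 m³/s²
a = (rₚ + rₐ)/2 = 3.96675 × 10^9 m
Vis-viva: v² = GM (2/r − 1/a)
vₚ² = 3.445 × 10^15 × (2.91333 × 10^-9 − 2.52096 × 10^-10) = 9.16795 × 10^6 m²/s²
vₚ = 3027.86 m/s ≈ 3.028 km/s
vₐ² = 3.445 × 10^15 × (2.75976 × 10^-10 − 2.52096 × 10^-10) = 82269.1 m²/s²
vₐ = 286.826 m/s ≈ 286.8 m/s

Final answer: vₚ = 3.028 km/s, vₐ = 286.8 m/s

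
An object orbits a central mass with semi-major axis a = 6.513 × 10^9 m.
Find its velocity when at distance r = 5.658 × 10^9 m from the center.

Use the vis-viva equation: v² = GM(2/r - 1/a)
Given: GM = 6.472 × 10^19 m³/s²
a = 6.513 × 10^9 m
r = 5.658 × 10^9 m
GM = 6.472 × 10^19 m³/s²
2/r − 1/a = 3.53482 × 10^-10 − 1.53539 × 10^-10 = 1.99943 × 10^-10 m⁻¹
v² = GM (2/r − 1/a) = 1.29403 × 10^10 m²/s²
v = 113755 m/s ≈ 113.8 km/s

Final answer: 113.8 km/s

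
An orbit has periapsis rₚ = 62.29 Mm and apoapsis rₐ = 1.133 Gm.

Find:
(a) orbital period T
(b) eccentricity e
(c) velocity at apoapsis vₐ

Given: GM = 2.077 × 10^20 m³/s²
rₚ = 62.29 Mm = 6.229 × 10^7 m
rₐ = 1.133 Gm = 1.133 × 10^9 m
GM = 2.077 × 10^20 m³/s²
a = (rₚ + rₐ)/2 = 5.97645 × 10^8 m
e = (rₐ − rₚ)/(rₐ + rₚ) = (1.07071 × 10^9) / (1.19529 × 10^9) = 0.895774
(a) a³ = 2.13467 × 10^26 m³;  T = 2π √(a³/GM) = 2π × 1013.79 s = 6369.81 s ≈ 1.769 hours
(b) e = 0.895774 ≈ 0.8958
(c) vₐ² = GM (2/rₐ − 1/a) = 2.077 × 10^20 × (1.76523 × 10^-9 − 1.67323 × 10^-9) = 1.91065 × 10^10 m²/s²;  vₐ = 138226 m/s ≈ 138.2 km/s

Final answer:
(a) orbital period T = 1.769 hours
(b) eccentricity e = 0.8958
(c) velocity at apoapsis vₐ = 138.2 km/s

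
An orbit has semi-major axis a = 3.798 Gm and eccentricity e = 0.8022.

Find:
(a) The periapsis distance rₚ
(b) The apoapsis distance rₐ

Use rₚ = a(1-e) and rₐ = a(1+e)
a = 3.798 Gm = 3.798 × 10^9 m
e = 0.8022:  1 − e = 0.1978,  1 + e = 1.8022
(a) rₚ = a(1 − e) = 3.798 × 10^9 m × 0.1978 = 7.51244 × 10^8 m ≈ 751.2 Mm
(b) rₐ = a(1 + e) = 3.798 × 10^9 m × 1.8022 = 6.84476 × 10^9 m ≈ 6.845 Gm

Final answer:
(a) rₚ = 751.2 Mm
(b) rₐ = 6.845 Gm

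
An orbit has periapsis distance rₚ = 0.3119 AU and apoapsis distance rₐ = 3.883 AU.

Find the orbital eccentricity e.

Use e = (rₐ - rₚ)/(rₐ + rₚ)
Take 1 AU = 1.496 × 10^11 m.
rₚ = 0.3119 AU = 4.66602 × 10^10 m
rₐ = 3.883 AU = 5.80897 × 10^11 m
rₐ − rₚ = 5.34237 × 10^11 m
rₐ + rₚ = 6.27557 × 10^11 m
e = (rₐ − rₚ)/(rₐ + rₚ) = 0.851296

Final answer: e = 0.8513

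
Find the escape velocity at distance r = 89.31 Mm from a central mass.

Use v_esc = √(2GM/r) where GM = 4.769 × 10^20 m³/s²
r = 89.31 Mm = 8.931 × 10^7 m
GM = 4.769 × 10^20 m³/s²
2GM/r = 2 × (4.769 × 10^20) / (8.931 × 10^7) = 1.06797 × 10^13 m²/s²
v_esc = √(2GM/r) = 3.26797 × 10^6 m/s ≈ 3268 km/s

Final answer: 3268 km/s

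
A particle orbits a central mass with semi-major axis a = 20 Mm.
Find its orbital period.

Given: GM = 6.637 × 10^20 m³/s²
a = 20 Mm = 2 × 10^7 m
GM = 6.637 × 10^20 m³/s²
a³ = 8 × 10^21 m³
T = 2π √(a³/GM) = 2π √((8 × 10^21) / (6.637 × 10^20)) = 2π × 3.47184 s
T = 21.8142 s ≈ 21.81 seconds

Final answer: 21.81 seconds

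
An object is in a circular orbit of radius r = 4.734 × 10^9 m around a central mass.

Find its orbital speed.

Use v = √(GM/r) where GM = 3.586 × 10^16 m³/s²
r = 4.734 × 10^9 m
GM = 3.586 × 10^16 m³/s²
GM/r = (3.586 × 10^16) / (4.734 × 10^9) = 7.57499 × 10^6 m²/s²
v = √(GM/r) = 2752.27 m/s ≈ 2.752 km/s

Final answer: 2.752 km/s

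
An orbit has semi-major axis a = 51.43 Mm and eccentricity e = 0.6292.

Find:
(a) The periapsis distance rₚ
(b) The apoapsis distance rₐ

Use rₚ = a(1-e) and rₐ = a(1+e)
a = 51.43 Mm = 5.143 × 10^7 m
e = 0.6292:  1 − e = 0.3708,  1 + e = 1.6292
(a) rₚ = a(1 − e) = 5.143 × 10^7 m × 0.3708 = 1.90702 × 10^7 m ≈ 19.07 Mm
(b) rₐ = a(1 + e) = 5.143 × 10^7 m × 1.6292 = 8.37898 × 10^7 m ≈ 83.79 Mm

Final answer:
(a) rₚ = 19.07 Mm
(b) rₐ = 83.79 Mm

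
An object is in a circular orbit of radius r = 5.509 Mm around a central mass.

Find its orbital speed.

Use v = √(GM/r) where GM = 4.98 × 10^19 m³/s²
r = 5.509 Mm = 5.509 × 10^6 m
GM = 4.98 × 10^19 m³/s²
GM/r = (4.98 × 10^19) / (5.509 × 10^6) = 9.03975 × 10^12 m²/s²
v = √(GM/r) = 3.00662 × 10^6 m/s ≈ 3007 km/s

Final answer: 3007 km/s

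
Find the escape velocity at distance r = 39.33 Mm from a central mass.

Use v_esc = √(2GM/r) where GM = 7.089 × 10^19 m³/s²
r = 39.33 Mm = 3.933 × 10^7 m
GM = 7.089 × 10^19 m³/s²
2GM/r = 2 × (7.089 × 10^19) / (3.933 × 10^7) = 3.60488 × 10^12 m²/s²
v_esc = √(2GM/r) = 1.89865 × 10^6 m/s ≈ 1899 km/s

Final answer: 1899 km/s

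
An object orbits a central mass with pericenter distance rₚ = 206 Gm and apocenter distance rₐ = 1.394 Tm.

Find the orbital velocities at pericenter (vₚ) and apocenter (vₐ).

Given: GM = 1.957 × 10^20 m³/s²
rₚ = 206 Gm = 2.06 × 10^11 m
rₐ = 1.394 Tm = 1.394 × 10^12 m
GM = 1.957 × 10^20 m³/s²
a = (rₚ + rₐ)/2 = 8 × 10^11 m
Vis-viva: v² = GM (2/r − 1/a)
vₚ² = 1.957 × 10^20 × (9.70874 × 10^-12 − 1.25 × 10^-12) = 1.65538 × 10^9 m²/s²
vₚ = 40686.3 m/s ≈ 40.69 km/s
vₐ² = 1.957 × 10^20 × (1.43472 × 10^-12 − 1.25 × 10^-12) = 3.61497 × 10^7 m²/s²
vₐ = 6012.47 m/s ≈ 6.012 km/s

Final answer: vₚ = 40.69 km/s, vₐ = 6.012 km/s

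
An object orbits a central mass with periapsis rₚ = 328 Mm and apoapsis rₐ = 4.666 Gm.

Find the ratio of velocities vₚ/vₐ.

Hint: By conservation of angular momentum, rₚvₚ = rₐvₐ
rₚ = 328 Mm = 3.28 × 10^8 m
rₐ = 4.666 Gm = 4.666 × 10^9 m
rₚvₚ = rₐvₐ  ⇒  vₚ/vₐ = rₐ/rₚ
vₚ/vₐ = (4.666 × 10^9) / (3.28 × 10^8) = 14.2256

Final answer: vₚ/vₐ = 14.23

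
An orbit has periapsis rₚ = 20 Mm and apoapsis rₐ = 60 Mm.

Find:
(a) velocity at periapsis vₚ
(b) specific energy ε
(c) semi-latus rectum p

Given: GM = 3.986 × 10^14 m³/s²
rₚ = 20 Mm = 2 × 10^7 m
rₐ = 60 Mm = 6 × 10^7 m
GM = 3.986 × 10^14 m³/s²
a = (rₚ + rₐ)/2 = 4 × 10^7 m
e = (rₐ − rₚ)/(rₐ + rₚ) = (4 × 10^7) / (8 × 10^7) = 0.5
(a) vₚ² = GM (2/rₚ − 1/a) = 3.986 × 10^14 × (1 × 10^-7 − 2.5 × 10^-8) = 2.9895 × 10^7 m²/s²;  vₚ = 5467.63 m/s ≈ 5.468 km/s
(b) 2a = 8 × 10^7 m;  ε = −GM/(2a) = -4.9825 × 10^6 J/kg ≈ -4.982 MJ/kg
(c) 1 − e² = 0.75;  p = a(1 − e²) = 4 × 10^7 × 0.75 = 3 × 10^7 m ≈ 30 Mm

Final answer:
(a) velocity at periapsis vₚ = 5.468 km/s
(b) specific energy ε = -4.982 MJ/kg
(c) semi-latus rectum p = 30 Mm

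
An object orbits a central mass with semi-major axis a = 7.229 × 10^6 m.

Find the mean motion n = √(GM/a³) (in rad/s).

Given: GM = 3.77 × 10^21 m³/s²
a = 7.229 × 10^6 m
GM = 3.77 × 10^21 m³/s²
a³ = 3.77776 × 10^20 m³
GM/a³ = (3.77 × 10^21) / (3.77776 × 10^20) = 9.97945 s⁻²
n = √(GM/a³) = 3.15903 rad/s ≈ 3.159 rad/s

Final answer: n = 3.159 rad/s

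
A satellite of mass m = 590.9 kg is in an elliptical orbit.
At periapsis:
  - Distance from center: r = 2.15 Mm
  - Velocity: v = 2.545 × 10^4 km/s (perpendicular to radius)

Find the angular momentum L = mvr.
r = 2.15 Mm = 2.15 × 10^6 m
v = 2.545 × 10^4 km/s = 2.545 × 10^7 m/s
vr = 2.545 × 10^7 × 2.15 × 10^6 = 5.47175 × 10^13 m²/s
L = m × vr = 590.9 × 5.47175 × 10^13 = 3.23326 × 10^16 kg·m²/s ≈ 3.233 × 10^16 kg·m²/s

Final answer: L = 3.233 × 10^16 kg·m²/s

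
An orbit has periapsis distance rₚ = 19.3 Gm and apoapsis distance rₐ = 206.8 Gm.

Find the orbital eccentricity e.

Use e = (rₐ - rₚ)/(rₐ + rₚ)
rₚ = 19.3 Gm = 1.93 × 10^10 m
rₐ = 206.8 Gm = 2.068 × 10^11 m
rₐ − rₚ = 1.875 × 10^11 m
rₐ + rₚ = 2.261 × 10^11 m
e = (rₐ − rₚ)/(rₐ + rₚ) = 0.829279

Final answer: e = 0.8293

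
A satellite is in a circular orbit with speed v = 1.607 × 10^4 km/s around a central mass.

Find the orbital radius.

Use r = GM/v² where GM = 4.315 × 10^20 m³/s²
v = 1.607 × 10^4 km/s = 1.607 × 10^7 m/s
GM = 4.315 × 10^20 m³/s²
v² = 2.58245 × 10^14 m²/s²
r = GM/v² = (4.315 × 10^20) / (2.58245 × 10^14) = 1.67089 × 10^6 m ≈ 1.671 Mm

Final answer: 1.671 Mm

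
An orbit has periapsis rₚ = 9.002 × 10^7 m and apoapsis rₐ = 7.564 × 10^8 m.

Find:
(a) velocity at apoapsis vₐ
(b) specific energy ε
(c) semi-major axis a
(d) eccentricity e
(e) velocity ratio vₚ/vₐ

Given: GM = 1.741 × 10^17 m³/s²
rₚ = 9.002 × 10^7 m
rₐ = 7.564 × 10^8 m
GM = 1.741 × 10^17 m³/s²
a = (rₚ + rₐ)/2 = 4.2321 × 10^8 m
e = (rₐ − rₚ)/(rₐ + rₚ) = (6.6638 × 10^8) / (8.4642 × 10^8) = 0.787292
(a) vₐ² = GM (2/rₐ − 1/a) = 1.741 × 10^17 × (2.6441 × 10^-9 − 2.36289 × 10^-9) = 4.89588 × 10^7 m²/s²;  vₐ = 6997.05 m/s ≈ 6.997 km/s
(b) 2a = 8.4642 × 10^8 m;  ε = −GM/(2a) = -2.0569 × 10^8 J/kg ≈ -205.7 MJ/kg
(c) a = 4.2321 × 10^8 m ≈ 4.232 × 10^8 m
(d) e = 0.787292 ≈ 0.7873
(e) vₚ/vₐ = rₐ/rₚ (angular momentum) = (7.564 × 10^8) / (9.002 × 10^7) = 8.40258 ≈ 8.403

Final answer:
(a) velocity at apoapsis vₐ = 6.997 km/s
(b) specific energy ε = -205.7 MJ/kg
(c) semi-major axis a = 4.232 × 10^8 m
(d) eccentricity e = 0.7873
(e) velocity ratio vₚ/vₐ = 8.403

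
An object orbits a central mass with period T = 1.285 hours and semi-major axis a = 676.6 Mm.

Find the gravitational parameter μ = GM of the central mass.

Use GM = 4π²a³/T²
T = 1.285 hours = 4626 s
a = 676.6 Mm = 6.766 × 10^8 m
a³ = 3.09739 × 10^26 m³
T² = 2.13999 × 10^7 s²
GM = 4π² × (3.09739 × 10^26) / (2.13999 × 10^7) = 5.71406 × 10^20 m³/s²
GM ≈ 5.714 × 10^20 m³/s²

Final answer: GM = 5.714 × 10^20 m³/s²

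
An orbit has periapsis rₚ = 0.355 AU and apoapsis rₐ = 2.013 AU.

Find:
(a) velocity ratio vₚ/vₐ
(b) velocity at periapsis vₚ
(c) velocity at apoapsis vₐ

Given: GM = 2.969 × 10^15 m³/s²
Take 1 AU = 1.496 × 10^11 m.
rₚ = 0.355 AU = 5.3108 × 10^10 m
rₐ = 2.013 AU = 3.01145 × 10^11 m
GM = 2.969 × 10^15 m³/s²
a = (rₚ + rₐ)/2 = 1.77126 × 10^11 m
e = (rₐ − rₚ)/(rₐ + rₚ) = (2.48037 × 10^11) / (3.54253 × 10^11) = 0.700169
(a) vₚ/vₐ = rₐ/rₚ (angular momentum) = (3.01145 × 10^11) / (5.3108 × 10^10) = 5.67042 ≈ 5.67
(b) vₚ² = GM (2/rₚ − 1/a) = 2.969 × 10^15 × (3.76591 × 10^-11 − 5.64569 × 10^-12) = 95047.9 m²/s²;  vₚ = 308.298 m/s ≈ 308.3 m/s
(c) vₐ² = GM (2/rₐ − 1/a) = 2.969 × 10^15 × (6.64132 × 10^-12 − 5.64569 × 10^-12) = 2956.05 m²/s²;  vₐ = 54.3696 m/s ≈ 54.37 m/s

Final answer:
(a) velocity ratio vₚ/vₐ = 5.67
(b) velocity at periapsis vₚ = 308.3 m/s
(c) velocity at apoapsis vₐ = 54.37 m/s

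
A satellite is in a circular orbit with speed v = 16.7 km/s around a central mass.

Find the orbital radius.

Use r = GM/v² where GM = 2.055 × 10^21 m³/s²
v = 16.7 km/s = 16700 m/s
GM = 2.055 × 10^21 m³/s²
v² = 2.7889 × 10^8 m²/s²
r = GM/v² = (2.055 × 10^21) / (2.7889 × 10^8) = 7.3685 × 10^12 m ≈ 7.368 Tm

Final answer: 7.368 Tm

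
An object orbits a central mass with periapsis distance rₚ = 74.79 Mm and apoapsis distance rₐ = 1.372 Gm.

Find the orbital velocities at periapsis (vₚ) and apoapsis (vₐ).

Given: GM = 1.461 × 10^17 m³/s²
rₚ = 74.79 Mm = 7.479 × 10^7 m
rₐ = 1.372 Gm = 1.372 × 10^9 m
GM = 1.461 × 10^17 m³/s²
a = (rₚ + rₐ)/2 = 7.23395 × 10^8 m
Vis-viva: v² = GM (2/r − 1/a)
vₚ² = 1.461 × 10^17 × (2.67415 × 10^-8 − 1.38237 × 10^-9) = 3.70498 × 10^9 m²/s²
vₚ = 60868.5 m/s ≈ 60.87 km/s
vₐ² = 1.461 × 10^17 × (1.45773 × 10^-9 − 1.38237 × 10^-9) = 1.10094 × 10^7 m²/s²
vₐ = 3318.04 m/s ≈ 3.318 km/s

Final answer: vₚ = 60.87 km/s, vₐ = 3.318 km/s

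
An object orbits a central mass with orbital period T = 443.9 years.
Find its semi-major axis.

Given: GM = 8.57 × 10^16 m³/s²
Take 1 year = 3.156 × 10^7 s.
T = 443.9 years = 1.40095 × 10^10 s
GM = 8.57 × 10^16 m³/s²
Kepler's third law: a³ = GM T² / (4π²)
T² = 1.96266 × 10^20 s²
a³ = (8.57 × 10^16) × (1.96266 × 10^20) / (4π²) = 4.26055 × 10^35 m³
a = (a³)^(1/3) = 7.52469 × 10^11 m ≈ 752.5 Gm

Final answer: 752.5 Gm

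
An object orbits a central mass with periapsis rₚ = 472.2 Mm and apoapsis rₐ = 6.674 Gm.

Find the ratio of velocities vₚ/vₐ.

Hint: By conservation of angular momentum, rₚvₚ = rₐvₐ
rₚ = 472.2 Mm = 4.722 × 10^8 m
rₐ = 6.674 Gm = 6.674 × 10^9 m
rₚvₚ = rₐvₐ  ⇒  vₚ/vₐ = rₐ/rₚ
vₚ/vₐ = (6.674 × 10^9) / (4.722 × 10^8) = 14.1338

Final answer: vₚ/vₐ = 14.13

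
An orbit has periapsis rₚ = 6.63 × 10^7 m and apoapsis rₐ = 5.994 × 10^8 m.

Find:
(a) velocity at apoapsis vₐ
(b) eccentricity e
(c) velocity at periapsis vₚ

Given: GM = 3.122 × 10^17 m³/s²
rₚ = 6.63 × 10^7 m
rₐ = 5.994 × 10^8 m
GM = 3.122 × 10^17 m³/s²
a = (rₚ + rₐ)/2 = 3.3285 × 10^8 m
e = (rₐ − rₚ)/(rₐ + rₚ) = (5.331 × 10^8) / (6.657 × 10^8) = 0.800811
(a) vₐ² = GM (2/rₐ − 1/a) = 3.122 × 10^17 × (3.33667 × 10^-9 − 3.00436 × 10^-9) = 1.03748 × 10^8 m²/s²;  vₐ = 10185.7 m/s ≈ 10.19 km/s
(b) e = 0.800811 ≈ 0.8008
(c) vₚ² = GM (2/rₚ − 1/a) = 3.122 × 10^17 × (3.01659 × 10^-8 − 3.00436 × 10^-9) = 8.47984 × 10^9 m²/s²;  vₚ = 92086 m/s ≈ 92.09 km/s

Final answer:
(a) velocity at apoapsis vₐ = 10.19 km/s
(b) eccentricity e = 0.8008
(c) velocity at periapsis vₚ = 92.09 km/s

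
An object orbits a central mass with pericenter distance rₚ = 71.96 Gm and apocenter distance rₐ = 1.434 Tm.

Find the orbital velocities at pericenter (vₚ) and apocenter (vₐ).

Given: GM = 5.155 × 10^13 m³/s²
rₚ = 71.96 Gm = 7.196 × 10^10 m
rₐ = 1.434 Tm = 1.434 × 10^12 m
GM = 5.155 × 10^13 m³/s²
a = (rₚ + rₐ)/2 = 7.5298 × 10^11 m
Vis-viva: v² = GM (2/r − 1/a)
vₚ² = 5.155 × 10^13 × (2.77932 × 10^-11 − 1.32806 × 10^-12) = 1364.28 m²/s²
vₚ = 36.9361 m/s ≈ 36.94 m/s
vₐ² = 5.155 × 10^13 × (1.3947 × 10^-12 − 1.32806 × 10^-12) = 3.43548 m²/s²
vₐ = 1.8535 m/s ≈ 1.854 m/s

Final answer: vₚ = 36.94 m/s, vₐ = 1.854 m/s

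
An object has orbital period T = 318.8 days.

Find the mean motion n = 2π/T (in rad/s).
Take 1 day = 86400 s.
T = 318.8 days = 2.75443 × 10^7 s
n = 2π / (2.75443 × 10^7 s) = 2.28112 × 10^-7 rad/s ≈ 2.281 × 10^-7 rad/s

Final answer: n = 2.281 × 10^-7 rad/s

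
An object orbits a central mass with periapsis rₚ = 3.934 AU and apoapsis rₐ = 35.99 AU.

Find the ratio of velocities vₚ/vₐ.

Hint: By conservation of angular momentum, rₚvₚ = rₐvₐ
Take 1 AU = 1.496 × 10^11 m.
rₚ = 3.934 AU = 5.88526 × 10^11 m
rₐ = 35.99 AU = 5.3841 × 10^12 m
rₚvₚ = rₐvₐ  ⇒  vₚ/vₐ = rₐ/rₚ
vₚ/vₐ = (5.3841 × 10^12) / (5.88526 × 10^11) = 9.14845

Final answer: vₚ/vₐ = 9.148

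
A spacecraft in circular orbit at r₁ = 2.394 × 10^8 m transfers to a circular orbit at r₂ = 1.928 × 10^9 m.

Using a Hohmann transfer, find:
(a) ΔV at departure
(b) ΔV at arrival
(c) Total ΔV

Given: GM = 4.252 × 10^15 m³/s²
r₁ = 2.394 × 10^8 m
r₂ = 1.928 × 10^9 m
GM = 4.252 × 10^15 m³/s²
Transfer ellipse: a_t = (r₁ + r₂)/2 = 1.0837 × 10^9 m
Circular speed at r₁: v₁ = √(GM/r₁) = 4214.39 m/s
Transfer speed at r₁ (periapsis): v₁ₜ = √(GM(2/r₁ − 1/a_t)) = 5621.26 m/s
(a) ΔV₁ = v₁ₜ − v₁ = 1406.87 m/s ≈ 1.407 km/s
Circular speed at r₂: v₂ = √(GM/r₂) = 1485.06 m/s
Transfer speed at r₂ (apoapsis): v₂ₜ = √(GM(2/r₂ − 1/a_t)) = 697.992 m/s
(b) ΔV₂ = v₂ − v₂ₜ = 787.065 m/s ≈ 787.1 m/s
(c) ΔV_total = ΔV₁ + ΔV₂ = 2193.93 m/s ≈ 2.194 km/s

Final answer:
(a) ΔV₁ = 1.407 km/s
(b) ΔV₂ = 787.1 m/s
(c) ΔV_total = 2.194 km/s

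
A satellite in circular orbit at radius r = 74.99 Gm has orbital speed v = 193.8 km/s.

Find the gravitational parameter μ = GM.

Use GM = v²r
r = 74.99 Gm = 7.499 × 10^10 m
v = 193.8 km/s = 193800 m/s
v² = 3.75584 × 10^10 m²/s²
GM = v²r = 3.75584 × 10^10 × 7.499 × 10^10 = 2.81651 × 10^21 m³/s²
GM ≈ 2.817 × 10^21 m³/s²

Final answer: GM = 2.817 × 10^21 m³/s²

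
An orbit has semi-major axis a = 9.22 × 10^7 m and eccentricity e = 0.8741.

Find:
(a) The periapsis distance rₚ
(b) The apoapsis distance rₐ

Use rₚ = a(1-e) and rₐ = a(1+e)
a = 9.22 × 10^7 m
e = 0.8741:  1 − e = 0.1259,  1 + e = 1.8741
(a) rₚ = a(1 − e) = 9.22 × 10^7 m × 0.1259 = 1.1608 × 10^7 m ≈ 1.161 × 10^7 m
(b) rₐ = a(1 + e) = 9.22 × 10^7 m × 1.8741 = 1.72792 × 10^8 m ≈ 1.728 × 10^8 m

Final answer:
(a) rₚ = 1.161 × 10^7 m
(b) rₐ = 1.728 × 10^8 m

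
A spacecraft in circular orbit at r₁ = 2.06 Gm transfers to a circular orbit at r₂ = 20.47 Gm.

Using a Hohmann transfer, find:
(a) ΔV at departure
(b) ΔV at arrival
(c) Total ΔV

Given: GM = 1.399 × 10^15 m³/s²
r₁ = 2.06 Gm = 2.06 × 10^9 m
r₂ = 20.47 Gm = 2.047 × 10^10 m
GM = 1.399 × 10^15 m³/s²
Transfer ellipse: a_t = (r₁ + r₂)/2 = 1.1265 × 10^10 m
Circular speed at r₁: v₁ = √(GM/r₁) = 824.091 m/s
Transfer speed at r₁ (periapsis): v₁ₜ = √(GM(2/r₁ − 1/a_t)) = 1110.88 m/s
(a) ΔV₁ = v₁ₜ − v₁ = 286.792 m/s ≈ 286.8 m/s
Circular speed at r₂: v₂ = √(GM/r₂) = 261.427 m/s
Transfer speed at r₂ (apoapsis): v₂ₜ = √(GM(2/r₂ − 1/a_t)) = 111.794 m/s
(b) ΔV₂ = v₂ − v₂ₜ = 149.633 m/s ≈ 149.6 m/s
(c) ΔV_total = ΔV₁ + ΔV₂ = 436.425 m/s ≈ 436.4 m/s

Final answer:
(a) ΔV₁ = 286.8 m/s
(b) ΔV₂ = 149.6 m/s
(c) ΔV_total = 436.4 m/s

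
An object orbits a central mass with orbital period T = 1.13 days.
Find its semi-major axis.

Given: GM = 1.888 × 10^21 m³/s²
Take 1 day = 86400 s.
T = 1.13 days = 97632 s
GM = 1.888 × 10^21 m³/s²
Kepler's third law: a³ = GM T² / (4π²)
T² = 9.53201 × 10^9 s²
a³ = (1.888 × 10^21) × (9.53201 × 10^9) / (4π²) = 4.55855 × 10^29 m³
a = (a³)^(1/3) = 7.69619 × 10^9 m ≈ 7.696 × 10^9 m

Final answer: 7.696 × 10^9 m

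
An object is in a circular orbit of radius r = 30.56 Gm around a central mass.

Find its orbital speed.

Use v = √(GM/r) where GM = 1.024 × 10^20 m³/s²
r = 30.56 Gm = 3.056 × 10^10 m
GM = 1.024 × 10^20 m³/s²
GM/r = (1.024 × 10^20) / (3.056 × 10^10) = 3.35079 × 10^9 m²/s²
v = √(GM/r) = 57886 m/s ≈ 57.89 km/s

Final answer: 57.89 km/s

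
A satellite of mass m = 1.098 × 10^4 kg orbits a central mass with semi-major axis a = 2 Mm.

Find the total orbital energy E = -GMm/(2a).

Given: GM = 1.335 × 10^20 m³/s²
a = 2 Mm = 2 × 10^6 m
GM = 1.335 × 10^20 m³/s²
2a = 4 × 10^6 m
GMm = 1.335 × 10^20 × 10980 = 1.46583 × 10^24 m³·kg/s²
E = −GMm/(2a) = -3.66458 × 10^17 J ≈ -366.5 PJ

Final answer: -366.5 PJ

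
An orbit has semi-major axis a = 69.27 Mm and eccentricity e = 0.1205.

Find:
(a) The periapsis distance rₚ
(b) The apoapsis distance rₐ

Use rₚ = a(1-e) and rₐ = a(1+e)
a = 69.27 Mm = 6.927 × 10^7 m
e = 0.1205:  1 − e = 0.8795,  1 + e = 1.1205
(a) rₚ = a(1 − e) = 6.927 × 10^7 m × 0.8795 = 6.0923 × 10^7 m ≈ 60.92 Mm
(b) rₐ = a(1 + e) = 6.927 × 10^7 m × 1.1205 = 7.7617 × 10^7 m ≈ 77.62 Mm

Final answer:
(a) rₚ = 60.92 Mm
(b) rₐ = 77.62 Mm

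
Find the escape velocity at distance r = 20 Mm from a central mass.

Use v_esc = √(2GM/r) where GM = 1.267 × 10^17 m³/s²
r = 20 Mm = 2 × 10^7 m
GM = 1.267 × 10^17 m³/s²
2GM/r = 2 × (1.267 × 10^17) / (2 × 10^7) = 1.267 × 10^10 m²/s²
v_esc = √(2GM/r) = 112561 m/s ≈ 112.6 km/s

Final answer: 112.6 km/s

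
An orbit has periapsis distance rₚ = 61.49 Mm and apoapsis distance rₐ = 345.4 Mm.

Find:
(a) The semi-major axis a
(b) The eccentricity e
rₚ = 61.49 Mm = 6.149 × 10^7 m
rₐ = 345.4 Mm = 3.454 × 10^8 m
(a) a = (rₚ + rₐ)/2 = 2.03445 × 10^8 m ≈ 203.4 Mm
(b) e = (rₐ − rₚ)/(rₐ + rₚ) = (2.8391 × 10^8) / (4.0689 × 10^8) = 0.697756

Final answer:
(a) a = 203.4 Mm
(b) e = 0.6978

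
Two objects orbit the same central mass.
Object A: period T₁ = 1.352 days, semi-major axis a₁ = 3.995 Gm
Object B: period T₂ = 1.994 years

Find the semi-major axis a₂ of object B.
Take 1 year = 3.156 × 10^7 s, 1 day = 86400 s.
T₁ = 1.352 days = 116813 s
T₂ = 1.994 years = 6.29306 × 10^7 s
a₁ = 3.995 Gm = 3.995 × 10^9 m
Kepler's third law: (T₂/T₁)² = (a₂/a₁)³  ⇒  a₂ = a₁ (T₂/T₁)^(2/3)
T₂/T₁ = 538.731
(T₂/T₁)^(2/3) = 66.2086
a₂ = 3.995 × 10^9 m × 66.2086 = 2.64503 × 10^11 m ≈ 264.5 Gm

Final answer: a₂ = 264.5 Gm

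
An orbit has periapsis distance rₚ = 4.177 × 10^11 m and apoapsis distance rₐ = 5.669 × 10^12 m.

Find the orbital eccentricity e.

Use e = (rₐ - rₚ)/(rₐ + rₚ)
rₚ = 4.177 × 10^11 m
rₐ = 5.669 × 10^12 m
rₐ − rₚ = 5.2513 × 10^12 m
rₐ + rₚ = 6.0867 × 10^12 m
e = (rₐ − rₚ)/(rₐ + rₚ) = 0.86275

Final answer: e = 0.8627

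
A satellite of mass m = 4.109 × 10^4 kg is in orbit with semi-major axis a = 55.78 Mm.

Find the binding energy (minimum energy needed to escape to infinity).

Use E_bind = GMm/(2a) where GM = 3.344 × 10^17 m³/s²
a = 55.78 Mm = 5.578 × 10^7 m
GM = 3.344 × 10^17 m³/s²
m = 4.109 × 10^4 kg
GMm = 3.344 × 10^17 × 41090 = 1.37405 × 10^22 m³·kg/s²
2a = 1.1156 × 10^8 m
E_bind = GMm/(2a) = 1.23167 × 10^14 J ≈ 123.2 TJ

Final answer: 123.2 TJ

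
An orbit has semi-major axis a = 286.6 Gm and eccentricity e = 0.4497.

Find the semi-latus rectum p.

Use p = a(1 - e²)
a = 286.6 Gm = 2.866 × 10^11 m
e = 0.4497,  e² = 0.20223,  1 − e² = 0.79777
p = a(1 − e²) = 2.866 × 10^11 m × 0.79777 = 2.28641 × 10^11 m ≈ 228.6 Gm

Final answer: p = 228.6 Gm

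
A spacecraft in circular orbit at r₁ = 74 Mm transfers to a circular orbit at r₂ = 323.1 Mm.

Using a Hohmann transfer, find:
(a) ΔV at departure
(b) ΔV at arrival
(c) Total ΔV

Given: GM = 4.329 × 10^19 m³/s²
r₁ = 74 Mm = 7.4 × 10^7 m
r₂ = 323.1 Mm = 3.231 × 10^8 m
GM = 4.329 × 10^19 m³/s²
Transfer ellipse: a_t = (r₁ + r₂)/2 = 1.9855 × 10^8 m
Circular speed at r₁: v₁ = √(GM/r₁) = 764853 m/s
Transfer speed at r₁ (periapsis): v₁ₜ = √(GM(2/r₁ − 1/a_t)) = 975689 m/s
(a) ΔV₁ = v₁ₜ − v₁ = 210836 m/s ≈ 210.8 km/s
Circular speed at r₂: v₂ = √(GM/r₂) = 366037 m/s
Transfer speed at r₂ (apoapsis): v₂ₜ = √(GM(2/r₂ − 1/a_t)) = 223463 m/s
(b) ΔV₂ = v₂ − v₂ₜ = 142574 m/s ≈ 142.6 km/s
(c) ΔV_total = ΔV₁ + ΔV₂ = 353410 m/s ≈ 353.4 km/s

Final answer:
(a) ΔV₁ = 210.8 km/s
(b) ΔV₂ = 142.6 km/s
(c) ΔV_total = 353.4 km/s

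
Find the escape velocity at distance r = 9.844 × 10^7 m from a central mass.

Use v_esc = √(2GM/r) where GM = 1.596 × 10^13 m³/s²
r = 9.844 × 10^7 m
GM = 1.596 × 10^13 m³/s²
2GM/r = 2 × (1.596 × 10^13) / (9.844 × 10^7) = 324258 m²/s²
v_esc = √(2GM/r) = 569.437 m/s ≈ 569.4 m/s

Final answer: 569.4 m/s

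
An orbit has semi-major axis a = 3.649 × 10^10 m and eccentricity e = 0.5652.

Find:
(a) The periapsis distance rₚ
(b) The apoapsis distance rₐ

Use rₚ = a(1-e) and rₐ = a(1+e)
a = 3.649 × 10^10 m
e = 0.5652:  1 − e = 0.4348,  1 + e = 1.5652
(a) rₚ = a(1 − e) = 3.649 × 10^10 m × 0.4348 = 1.58659 × 10^10 m ≈ 1.587 × 10^10 m
(b) rₐ = a(1 + e) = 3.649 × 10^10 m × 1.5652 = 5.71141 × 10^10 m ≈ 5.711 × 10^10 m

Final answer:
(a) rₚ = 1.587 × 10^10 m
(b) rₐ = 5.711 × 10^10 m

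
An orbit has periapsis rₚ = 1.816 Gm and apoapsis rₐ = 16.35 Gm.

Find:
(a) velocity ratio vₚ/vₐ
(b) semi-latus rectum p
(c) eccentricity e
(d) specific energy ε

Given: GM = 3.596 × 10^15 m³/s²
rₚ = 1.816 Gm = 1.816 × 10^9 m
rₐ = 16.35 Gm = 1.635 × 10^10 m
GM = 3.596 × 10^15 m³/s²
a = (rₚ + rₐ)/2 = 9.083 × 10^9 m
e = (rₐ − rₚ)/(rₐ + rₚ) = (1.4534 × 10^10) / (1.8166 × 10^10) = 0.800066
(a) vₚ/vₐ = rₐ/rₚ (angular momentum) = (1.635 × 10^10) / (1.816 × 10^9) = 9.0033 ≈ 9.003
(b) 1 − e² = 0.359894;  p = a(1 − e²) = 9.083 × 10^9 × 0.359894 = 3.26892 × 10^9 m ≈ 3.269 Gm
(c) e = 0.800066 ≈ 0.8001
(d) 2a = 1.8166 × 10^10 m;  ε = −GM/(2a) = -197952 J/kg ≈ -198 kJ/kg

Final answer:
(a) velocity ratio vₚ/vₐ = 9.003
(b) semi-latus rectum p = 3.269 Gm
(c) eccentricity e = 0.8001
(d) specific energy ε = -198 kJ/kg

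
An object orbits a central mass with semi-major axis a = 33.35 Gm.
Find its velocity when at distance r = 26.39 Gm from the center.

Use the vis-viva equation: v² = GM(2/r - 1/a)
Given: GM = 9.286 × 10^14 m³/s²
a = 33.35 Gm = 3.335 × 10^10 m
r = 26.39 Gm = 2.639 × 10^10 m
GM = 9.286 × 10^14 m³/s²
2/r − 1/a = 7.57863 × 10^-11 − 2.9985 × 10^-11 = 4.58013 × 10^-11 m⁻¹
v² = GM (2/r − 1/a) = 42531.1 m²/s²
v = 206.231 m/s ≈ 206.2 m/s

Final answer: 206.2 m/s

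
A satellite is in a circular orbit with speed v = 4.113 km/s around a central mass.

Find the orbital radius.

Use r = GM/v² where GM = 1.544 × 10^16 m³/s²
v = 4.113 km/s = 4113 m/s
GM = 1.544 × 10^16 m³/s²
v² = 1.69168 × 10^7 m²/s²
r = GM/v² = (1.544 × 10^16) / (1.69168 × 10^7) = 9.12704 × 10^8 m ≈ 912.7 Mm

Final answer: 912.7 Mm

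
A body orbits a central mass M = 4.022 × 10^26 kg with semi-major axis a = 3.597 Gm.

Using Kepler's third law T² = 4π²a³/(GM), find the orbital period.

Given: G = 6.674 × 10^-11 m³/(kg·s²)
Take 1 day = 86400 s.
M = 4.022 × 10^26 kg
GM = G × M = 6.674 × 10^-11 × 4.022 × 10^26 = 2.68428 × 10^16 m³/s²
a = 3.597 Gm = 3.597 × 10^9 m
a³ = 4.65395 × 10^28 m³
T = 2π √(a³/GM) = 2π √((4.65395 × 10^28) / (2.68428 × 10^16)) = 2π × 1.31673 × 10^6 s
T = 8.27325 × 10^6 s ≈ 95.76 days

Final answer: 95.76 days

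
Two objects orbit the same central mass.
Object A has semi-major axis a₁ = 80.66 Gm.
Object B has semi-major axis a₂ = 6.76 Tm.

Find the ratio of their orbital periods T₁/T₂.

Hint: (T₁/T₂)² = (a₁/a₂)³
a₁ = 80.66 Gm = 8.066 × 10^10 m
a₂ = 6.76 Tm = 6.76 × 10^12 m
a₁/a₂ = 0.011932
T₁/T₂ = (a₁/a₂)^(3/2) = (0.011932)^1.5 = 0.00130337

Final answer: T₁/T₂ = 0.001303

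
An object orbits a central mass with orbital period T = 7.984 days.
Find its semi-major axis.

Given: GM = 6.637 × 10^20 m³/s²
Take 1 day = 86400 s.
T = 7.984 days = 689818 s
GM = 6.637 × 10^20 m³/s²
Kepler's third law: a³ = GM T² / (4π²)
T² = 4.75848 × 10^11 s²
a³ = (6.637 × 10^20) × (4.75848 × 10^11) / (4π²) = 7.99983 × 10^30 m³
a = (a³)^(1/3) = 1.99999 × 10^10 m ≈ 20 Gm

Final answer: 20 Gm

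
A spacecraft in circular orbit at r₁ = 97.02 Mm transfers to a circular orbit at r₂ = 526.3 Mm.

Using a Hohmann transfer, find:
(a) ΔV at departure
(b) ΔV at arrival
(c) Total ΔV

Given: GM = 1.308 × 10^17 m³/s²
r₁ = 97.02 Mm = 9.702 × 10^7 m
r₂ = 526.3 Mm = 5.263 × 10^8 m
GM = 1.308 × 10^17 m³/s²
Transfer ellipse: a_t = (r₁ + r₂)/2 = 3.1166 × 10^8 m
Circular speed at r₁: v₁ = √(GM/r₁) = 36717.5 m/s
Transfer speed at r₁ (periapsis): v₁ₜ = √(GM(2/r₁ − 1/a_t)) = 47714.4 m/s
(a) ΔV₁ = v₁ₜ − v₁ = 10996.9 m/s ≈ 11 km/s
Circular speed at r₂: v₂ = √(GM/r₂) = 15764.8 m/s
Transfer speed at r₂ (apoapsis): v₂ₜ = √(GM(2/r₂ − 1/a_t)) = 8795.84 m/s
(b) ΔV₂ = v₂ − v₂ₜ = 6968.91 m/s ≈ 6.969 km/s
(c) ΔV_total = ΔV₁ + ΔV₂ = 17965.8 m/s ≈ 17.97 km/s

Final answer:
(a) ΔV₁ = 11 km/s
(b) ΔV₂ = 6.969 km/s
(c) ΔV_total = 17.97 km/s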